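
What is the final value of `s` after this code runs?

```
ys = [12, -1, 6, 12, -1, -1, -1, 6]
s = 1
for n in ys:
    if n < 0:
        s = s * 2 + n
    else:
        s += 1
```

34

n=12: not <0, s = 1+1 = 2
n=-1: <0, s = 2*2+(-1) = 3
n=6: not <0, s = 3+1 = 4
n=12: not <0, s = 4+1 = 5
n=-1: <0, s = 5*2+(-1) = 9
n=-1: <0, s = 9*2+(-1) = 17
n=-1: <0, s = 17*2+(-1) = 33
n=6: not <0, s = 33+1 = 34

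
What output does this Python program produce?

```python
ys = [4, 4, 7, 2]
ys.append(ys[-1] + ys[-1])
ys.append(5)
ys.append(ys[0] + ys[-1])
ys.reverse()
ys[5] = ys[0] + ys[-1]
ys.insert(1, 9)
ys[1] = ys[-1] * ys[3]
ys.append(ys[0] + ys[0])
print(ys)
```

[9, 16, 5, 4, 2, 7, 13, 4, 18]

append ys[-1]+ys[-1] = 2+2 = 4 → [4, 4, 7, 2, 4]
append 5 → [4, 4, 7, 2, 4, 5]
append ys[0]+ys[-1] = 4+5 = 9 → [4, 4, 7, 2, 4, 5, 9]
reverse → [9, 5, 4, 2, 7, 4, 4]
ys[5] = ys[0]+ys[-1] = 9+4 = 13 → [9, 5, 4, 2, 7, 13, 4]
insert 9 at 1 → [9, 9, 5, 4, 2, 7, 13, 4]
ys[1] = ys[-1]*ys[3] = 4*4 = 16 → [9, 16, 5, 4, 2, 7, 13, 4]
append ys[0]+ys[0] = 9+9 = 18 → [9, 16, 5, 4, 2, 7, 13, 4, 18]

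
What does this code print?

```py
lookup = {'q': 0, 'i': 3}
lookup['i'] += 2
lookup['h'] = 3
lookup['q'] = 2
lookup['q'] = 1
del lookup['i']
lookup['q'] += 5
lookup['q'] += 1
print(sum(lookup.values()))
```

lookup['i'] = 3+2 = 5 → {'q': 0, 'i': 5}
lookup['h'] = 3 → {'q': 0, 'i': 5, 'h': 3}
lookup['q'] = 2 → {'q': 2, 'i': 5, 'h': 3}
lookup['q'] = 1 → {'q': 1, 'i': 5, 'h': 3}
del 'i' → {'q': 1, 'h': 3}
lookup['q'] = 1+5 = 6 → {'q': 6, 'h': 3}
lookup['q'] = 6+1 = 7 → {'q': 7, 'h': 3}
sum of values = 10

10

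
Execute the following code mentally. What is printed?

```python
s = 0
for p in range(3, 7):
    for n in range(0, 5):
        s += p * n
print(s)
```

p=3,n=0: s = 0+0 = 0
p=3,n=1: s = 0+3 = 3
p=3,n=2: s = 3+6 = 9
p=3,n=3: s = 9+9 = 18
p=3,n=4: s = 18+12 = 30
p=4,n=0: s = 30+0 = 30
p=4,n=1: s = 30+4 = 34
p=4,n=2: s = 34+8 = 42
p=4,n=3: s = 42+12 = 54
p=4,n=4: s = 54+16 = 70
p=5,n=0: s = 70+0 = 70
p=5,n=1: s = 70+5 = 75
p=5,n=2: s = 75+10 = 85
p=5,n=3: s = 85+15 = 100
p=5,n=4: s = 100+20 = 120
p=6,n=0: s = 120+0 = 120
p=6,n=1: s = 120+6 = 126
p=6,n=2: s = 126+12 = 138
p=6,n=3: s = 138+18 = 156
p=6,n=4: s = 156+24 = 180

180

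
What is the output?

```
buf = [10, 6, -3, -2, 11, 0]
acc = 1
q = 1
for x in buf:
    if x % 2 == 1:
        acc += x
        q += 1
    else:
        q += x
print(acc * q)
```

x=10: not odd; q=11
x=6: not odd; q=17
x=-3: odd, acc = 1+(-3) = -2; q=18
x=-2: not odd; q=16
x=11: odd, acc = (-2)+11 = 9; q=17
x=0: not odd; q=17
acc*q = 9*17 = 153

153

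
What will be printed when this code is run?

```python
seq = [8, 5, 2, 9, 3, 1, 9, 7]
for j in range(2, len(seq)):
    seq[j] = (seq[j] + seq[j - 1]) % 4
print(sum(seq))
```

j=2: seq[2] = (2+5)%4 = 3 → [8, 5, 3, 9, 3, 1, 9, 7]
j=3: seq[3] = (9+3)%4 = 0 → [8, 5, 3, 0, 3, 1, 9, 7]
j=4: seq[4] = (3+0)%4 = 3 → [8, 5, 3, 0, 3, 1, 9, 7]
j=5: seq[5] = (1+3)%4 = 0 → [8, 5, 3, 0, 3, 0, 9, 7]
j=6: seq[6] = (9+0)%4 = 1 → [8, 5, 3, 0, 3, 0, 1, 7]
j=7: seq[7] = (7+1)%4 = 0 → [8, 5, 3, 0, 3, 0, 1, 0]
sum = 20

20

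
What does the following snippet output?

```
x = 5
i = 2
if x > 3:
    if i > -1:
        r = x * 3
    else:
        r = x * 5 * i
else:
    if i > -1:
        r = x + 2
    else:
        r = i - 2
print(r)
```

x=5, i=2
x > 3 is True; i > -1 is True
→ r = x * 3 = 15

15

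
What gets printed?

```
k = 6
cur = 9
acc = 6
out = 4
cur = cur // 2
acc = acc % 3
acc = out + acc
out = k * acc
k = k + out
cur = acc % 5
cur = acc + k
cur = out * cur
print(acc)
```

cur = 9//2 = 4
acc = 6%3 = 0
acc = 4+0 = 4
out = 6*4 = 24
k = 6+24 = 30
cur = 4%5 = 4
cur = 4+30 = 34
cur = 24*34 = 816

4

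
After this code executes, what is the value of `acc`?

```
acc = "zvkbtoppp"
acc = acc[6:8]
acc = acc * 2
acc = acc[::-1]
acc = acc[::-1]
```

'pppp'

slice [6:8] → 'pp'
repeat ×2 → 'pppp'
reverse → 'pppp'
reverse → 'pppp'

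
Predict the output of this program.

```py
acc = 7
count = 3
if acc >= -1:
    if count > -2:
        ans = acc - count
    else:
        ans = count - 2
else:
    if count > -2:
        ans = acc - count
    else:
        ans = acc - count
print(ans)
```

acc=7, count=3
acc >= -1 is True; count > -2 is True
→ ans = acc - count = 4

4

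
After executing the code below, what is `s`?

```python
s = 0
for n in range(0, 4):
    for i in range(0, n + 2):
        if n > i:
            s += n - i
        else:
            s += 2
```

n=0,i=0: not 0>0, s = 0+2 = 2
n=0,i=1: not 0>1, s = 2+2 = 4
n=1,i=0: 1>0, s = 4+1 = 5
n=1,i=1: not 1>1, s = 5+2 = 7
n=1,i=2: not 1>2, s = 7+2 = 9
n=2,i=0: 2>0, s = 9+2 = 11
n=2,i=1: 2>1, s = 11+1 = 12
n=2,i=2: not 2>2, s = 12+2 = 14
n=2,i=3: not 2>3, s = 14+2 = 16
n=3,i=0: 3>0, s = 16+3 = 19
n=3,i=1: 3>1, s = 19+2 = 21
n=3,i=2: 3>2, s = 21+1 = 22
n=3,i=3: not 3>3, s = 22+2 = 24
n=3,i=4: not 3>4, s = 24+2 = 26

26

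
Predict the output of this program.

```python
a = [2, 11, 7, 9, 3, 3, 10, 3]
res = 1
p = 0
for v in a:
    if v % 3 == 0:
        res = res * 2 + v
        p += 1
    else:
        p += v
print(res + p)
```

143

v=2: not %3==0; p=2
v=11: not %3==0; p=13
v=7: not %3==0; p=20
v=9: %3==0, res = 1*2+9 = 11; p=21
v=3: %3==0, res = 11*2+3 = 25; p=22
v=3: %3==0, res = 25*2+3 = 53; p=23
v=10: not %3==0; p=33
v=3: %3==0, res = 53*2+3 = 109; p=34
res+p = 109+34 = 143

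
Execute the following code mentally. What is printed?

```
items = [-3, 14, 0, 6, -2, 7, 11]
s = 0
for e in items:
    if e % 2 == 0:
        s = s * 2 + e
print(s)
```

e=-3: not even
e=14: even, s = 0*2+14 = 14
e=0: even, s = 14*2+0 = 28
e=6: even, s = 28*2+6 = 62
e=-2: even, s = 62*2+(-2) = 122
e=7: not even
e=11: not even

122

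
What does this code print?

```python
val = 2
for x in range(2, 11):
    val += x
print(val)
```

x=2: val = 2+2 = 4
x=3: val = 4+3 = 7
x=4: val = 7+4 = 11
x=5: val = 11+5 = 16
x=6: val = 16+6 = 22
x=7: val = 22+7 = 29
x=8: val = 29+8 = 37
x=9: val = 37+9 = 46
x=10: val = 46+10 = 56

56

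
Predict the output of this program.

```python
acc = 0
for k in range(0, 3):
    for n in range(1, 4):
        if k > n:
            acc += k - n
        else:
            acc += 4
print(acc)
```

33

k=0,n=1: not 0>1, acc = 0+4 = 4
k=0,n=2: not 0>2, acc = 4+4 = 8
k=0,n=3: not 0>3, acc = 8+4 = 12
k=1,n=1: not 1>1, acc = 12+4 = 16
k=1,n=2: not 1>2, acc = 16+4 = 20
k=1,n=3: not 1>3, acc = 20+4 = 24
k=2,n=1: 2>1, acc = 24+1 = 25
k=2,n=2: not 2>2, acc = 25+4 = 29
k=2,n=3: not 2>3, acc = 29+4 = 33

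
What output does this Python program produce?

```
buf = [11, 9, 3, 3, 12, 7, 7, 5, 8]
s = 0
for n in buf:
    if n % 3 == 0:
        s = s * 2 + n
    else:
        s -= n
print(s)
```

-101

n=11: not %3==0, s = 0-11 = -11
n=9: %3==0, s = (-11)*2+9 = -13
n=3: %3==0, s = (-13)*2+3 = -23
n=3: %3==0, s = (-23)*2+3 = -43
n=12: %3==0, s = (-43)*2+12 = -74
n=7: not %3==0, s = (-74)-7 = -81
n=7: not %3==0, s = (-81)-7 = -88
n=5: not %3==0, s = (-88)-5 = -93
n=8: not %3==0, s = (-93)-8 = -101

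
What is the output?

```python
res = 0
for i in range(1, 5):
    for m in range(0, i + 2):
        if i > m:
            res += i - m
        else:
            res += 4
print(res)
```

52

i=1,m=0: 1>0, res = 0+1 = 1
i=1,m=1: not 1>1, res = 1+4 = 5
i=1,m=2: not 1>2, res = 5+4 = 9
i=2,m=0: 2>0, res = 9+2 = 11
i=2,m=1: 2>1, res = 11+1 = 12
i=2,m=2: not 2>2, res = 12+4 = 16
i=2,m=3: not 2>3, res = 16+4 = 20
i=3,m=0: 3>0, res = 20+3 = 23
i=3,m=1: 3>1, res = 23+2 = 25
i=3,m=2: 3>2, res = 25+1 = 26
i=3,m=3: not 3>3, res = 26+4 = 30
i=3,m=4: not 3>4, res = 30+4 = 34
i=4,m=0: 4>0, res = 34+4 = 38
i=4,m=1: 4>1, res = 38+3 = 41
i=4,m=2: 4>2, res = 41+2 = 43
i=4,m=3: 4>3, res = 43+1 = 44
i=4,m=4: not 4>4, res = 44+4 = 48
i=4,m=5: not 4>5, res = 48+4 = 52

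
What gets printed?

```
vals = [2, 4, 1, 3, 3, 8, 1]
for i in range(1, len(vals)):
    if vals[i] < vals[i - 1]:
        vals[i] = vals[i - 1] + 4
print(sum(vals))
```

86

i=1: 4>=2, unchanged → [2, 4, 1, 3, 3, 8, 1]
i=2: 1<4, vals[2] = 4+4 = 8 → [2, 4, 8, 3, 3, 8, 1]
i=3: 3<8, vals[3] = 8+4 = 12 → [2, 4, 8, 12, 3, 8, 1]
i=4: 3<12, vals[4] = 12+4 = 16 → [2, 4, 8, 12, 16, 8, 1]
i=5: 8<16, vals[5] = 16+4 = 20 → [2, 4, 8, 12, 16, 20, 1]
i=6: 1<20, vals[6] = 20+4 = 24 → [2, 4, 8, 12, 16, 20, 24]
sum = 86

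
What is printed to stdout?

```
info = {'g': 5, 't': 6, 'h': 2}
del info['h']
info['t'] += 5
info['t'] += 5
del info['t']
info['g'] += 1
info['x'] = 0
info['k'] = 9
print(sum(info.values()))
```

del 'h' → {'g': 5, 't': 6}
info['t'] = 6+5 = 11 → {'g': 5, 't': 11}
info['t'] = 11+5 = 16 → {'g': 5, 't': 16}
del 't' → {'g': 5}
info['g'] = 5+1 = 6 → {'g': 6}
info['x'] = 0 → {'g': 6, 'x': 0}
info['k'] = 9 → {'g': 6, 'x': 0, 'k': 9}
sum of values = 15

15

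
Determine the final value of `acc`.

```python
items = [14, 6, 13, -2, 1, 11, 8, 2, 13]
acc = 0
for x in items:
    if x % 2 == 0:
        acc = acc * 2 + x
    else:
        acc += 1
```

299

x=14: even, acc = 0*2+14 = 14
x=6: even, acc = 14*2+6 = 34
x=13: not even, acc = 34+1 = 35
x=-2: even, acc = 35*2+(-2) = 68
x=1: not even, acc = 68+1 = 69
x=11: not even, acc = 69+1 = 70
x=8: even, acc = 70*2+8 = 148
x=2: even, acc = 148*2+2 = 298
x=13: not even, acc = 298+1 = 299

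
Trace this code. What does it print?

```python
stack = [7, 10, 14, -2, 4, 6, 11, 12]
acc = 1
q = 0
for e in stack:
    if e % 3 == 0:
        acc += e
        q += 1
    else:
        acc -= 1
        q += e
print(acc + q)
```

e=7: not %3==0, acc = 1-1 = 0; q=7
e=10: not %3==0, acc = 0-1 = -1; q=17
e=14: not %3==0, acc = (-1)-1 = -2; q=31
e=-2: not %3==0, acc = (-2)-1 = -3; q=29
e=4: not %3==0, acc = (-3)-1 = -4; q=33
e=6: %3==0, acc = (-4)+6 = 2; q=34
e=11: not %3==0, acc = 2-1 = 1; q=45
e=12: %3==0, acc = 1+12 = 13; q=46
acc+q = 13+46 = 59

59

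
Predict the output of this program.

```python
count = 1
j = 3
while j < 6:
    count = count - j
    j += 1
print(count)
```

j=3: count = 1-3 = -2
j=4: count = (-2)-4 = -6
j=5: count = (-6)-5 = -11

-11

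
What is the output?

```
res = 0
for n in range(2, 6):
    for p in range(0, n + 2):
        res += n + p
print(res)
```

134

n=2,p=0: res = 0+2 = 2
n=2,p=1: res = 2+3 = 5
n=2,p=2: res = 5+4 = 9
n=2,p=3: res = 9+5 = 14
n=3,p=0: res = 14+3 = 17
n=3,p=1: res = 17+4 = 21
n=3,p=2: res = 21+5 = 26
n=3,p=3: res = 26+6 = 32
n=3,p=4: res = 32+7 = 39
n=4,p=0: res = 39+4 = 43
n=4,p=1: res = 43+5 = 48
n=4,p=2: res = 48+6 = 54
n=4,p=3: res = 54+7 = 61
n=4,p=4: res = 61+8 = 69
n=4,p=5: res = 69+9 = 78
n=5,p=0: res = 78+5 = 83
n=5,p=1: res = 83+6 = 89
n=5,p=2: res = 89+7 = 96
n=5,p=3: res = 96+8 = 104
n=5,p=4: res = 104+9 = 113
n=5,p=5: res = 113+10 = 123
n=5,p=6: res = 123+11 = 134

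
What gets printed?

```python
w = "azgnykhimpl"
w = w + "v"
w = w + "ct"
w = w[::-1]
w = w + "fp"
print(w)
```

+ 'v' → 'azgnykhimplv'
+ 'ct' → 'azgnykhimplvct'
reverse → 'tcvlpmihkyngza'
+ 'fp' → 'tcvlpmihkyngzafp'

tcvlpmihkyngzafp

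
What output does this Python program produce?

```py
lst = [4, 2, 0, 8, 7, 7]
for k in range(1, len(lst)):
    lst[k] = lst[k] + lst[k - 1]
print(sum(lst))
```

79

k=1: lst[1] = 2+4 = 6 → [4, 6, 0, 8, 7, 7]
k=2: lst[2] = 0+6 = 6 → [4, 6, 6, 8, 7, 7]
k=3: lst[3] = 8+6 = 14 → [4, 6, 6, 14, 7, 7]
k=4: lst[4] = 7+14 = 21 → [4, 6, 6, 14, 21, 7]
k=5: lst[5] = 7+21 = 28 → [4, 6, 6, 14, 21, 28]
sum = 79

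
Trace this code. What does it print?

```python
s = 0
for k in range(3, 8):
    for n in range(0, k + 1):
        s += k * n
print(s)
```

k=3,n=0: s = 0+0 = 0
k=3,n=1: s = 0+3 = 3
k=3,n=2: s = 3+6 = 9
k=3,n=3: s = 9+9 = 18
k=4,n=0: s = 18+0 = 18
k=4,n=1: s = 18+4 = 22
k=4,n=2: s = 22+8 = 30
k=4,n=3: s = 30+12 = 42
k=4,n=4: s = 42+16 = 58
k=5,n=0: s = 58+0 = 58
k=5,n=1: s = 58+5 = 63
k=5,n=2: s = 63+10 = 73
k=5,n=3: s = 73+15 = 88
k=5,n=4: s = 88+20 = 108
k=5,n=5: s = 108+25 = 133
k=6,n=0: s = 133+0 = 133
k=6,n=1: s = 133+6 = 139
k=6,n=2: s = 139+12 = 151
k=6,n=3: s = 151+18 = 169
k=6,n=4: s = 169+24 = 193
k=6,n=5: s = 193+30 = 223
k=6,n=6: s = 223+36 = 259
k=7,n=0: s = 259+0 = 259
k=7,n=1: s = 259+7 = 266
k=7,n=2: s = 266+14 = 280
k=7,n=3: s = 280+21 = 301
k=7,n=4: s = 301+28 = 329
k=7,n=5: s = 329+35 = 364
k=7,n=6: s = 364+42 = 406
k=7,n=7: s = 406+49 = 455

455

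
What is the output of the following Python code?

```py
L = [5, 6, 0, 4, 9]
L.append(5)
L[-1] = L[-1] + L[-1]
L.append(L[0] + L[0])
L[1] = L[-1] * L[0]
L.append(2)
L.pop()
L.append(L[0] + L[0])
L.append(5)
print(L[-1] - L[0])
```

0

append 5 → [5, 6, 0, 4, 9, 5]
L[-1] = L[-1]+L[-1] = 5+5 = 10 → [5, 6, 0, 4, 9, 10]
append L[0]+L[0] = 5+5 = 10 → [5, 6, 0, 4, 9, 10, 10]
L[1] = L[-1]*L[0] = 10*5 = 50 → [5, 50, 0, 4, 9, 10, 10]
append 2 → [5, 50, 0, 4, 9, 10, 10, 2]
pop() removes 2 → [5, 50, 0, 4, 9, 10, 10]
append L[0]+L[0] = 5+5 = 10 → [5, 50, 0, 4, 9, 10, 10, 10]
append 5 → [5, 50, 0, 4, 9, 10, 10, 10, 5]
L[-1]-L[0] = 5-5 = 0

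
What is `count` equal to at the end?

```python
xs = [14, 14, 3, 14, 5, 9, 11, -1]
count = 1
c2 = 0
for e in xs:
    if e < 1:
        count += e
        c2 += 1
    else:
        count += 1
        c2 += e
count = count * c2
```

e=14: not <1, count = 1+1 = 2; c2=14
e=14: not <1, count = 2+1 = 3; c2=28
e=3: not <1, count = 3+1 = 4; c2=31
e=14: not <1, count = 4+1 = 5; c2=45
e=5: not <1, count = 5+1 = 6; c2=50
e=9: not <1, count = 6+1 = 7; c2=59
e=11: not <1, count = 7+1 = 8; c2=70
e=-1: <1, count = 8+(-1) = 7; c2=71
count*c2 = 7*71 = 497

497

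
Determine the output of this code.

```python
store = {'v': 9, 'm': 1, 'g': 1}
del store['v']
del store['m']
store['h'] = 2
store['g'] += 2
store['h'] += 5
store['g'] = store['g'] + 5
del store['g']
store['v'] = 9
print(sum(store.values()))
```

del 'v' → {'m': 1, 'g': 1}
del 'm' → {'g': 1}
store['h'] = 2 → {'g': 1, 'h': 2}
store['g'] = 1+2 = 3 → {'g': 3, 'h': 2}
store['h'] = 2+5 = 7 → {'g': 3, 'h': 7}
store['g'] = store['g']+5 = 8 → {'g': 8, 'h': 7}
del 'g' → {'h': 7}
store['v'] = 9 → {'h': 7, 'v': 9}
sum of values = 16

16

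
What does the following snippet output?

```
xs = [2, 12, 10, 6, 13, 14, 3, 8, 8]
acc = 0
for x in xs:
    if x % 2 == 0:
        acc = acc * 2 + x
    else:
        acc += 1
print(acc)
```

x=2: even, acc = 0*2+2 = 2
x=12: even, acc = 2*2+12 = 16
x=10: even, acc = 16*2+10 = 42
x=6: even, acc = 42*2+6 = 90
x=13: not even, acc = 90+1 = 91
x=14: even, acc = 91*2+14 = 196
x=3: not even, acc = 196+1 = 197
x=8: even, acc = 197*2+8 = 402
x=8: even, acc = 402*2+8 = 812

812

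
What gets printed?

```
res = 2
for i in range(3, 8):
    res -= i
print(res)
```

i=3: res = 2-3 = -1
i=4: res = (-1)-4 = -5
i=5: res = (-5)-5 = -10
i=6: res = (-10)-6 = -16
i=7: res = (-16)-7 = -23

-23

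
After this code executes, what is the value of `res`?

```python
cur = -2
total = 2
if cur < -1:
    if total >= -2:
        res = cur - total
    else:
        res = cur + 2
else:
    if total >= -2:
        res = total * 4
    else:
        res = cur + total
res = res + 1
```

-3

cur=-2, total=2
cur < -1 is True; total >= -2 is True
→ res = cur - total = -4
res = (-4)+1 = -3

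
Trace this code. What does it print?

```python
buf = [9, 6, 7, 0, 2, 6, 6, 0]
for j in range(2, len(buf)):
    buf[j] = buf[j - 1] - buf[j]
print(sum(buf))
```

j=2: buf[2] = 6-7 = -1 → [9, 6, -1, 0, 2, 6, 6, 0]
j=3: buf[3] = (-1)-0 = -1 → [9, 6, -1, -1, 2, 6, 6, 0]
j=4: buf[4] = (-1)-2 = -3 → [9, 6, -1, -1, -3, 6, 6, 0]
j=5: buf[5] = (-3)-6 = -9 → [9, 6, -1, -1, -3, -9, 6, 0]
j=6: buf[6] = (-9)-6 = -15 → [9, 6, -1, -1, -3, -9, -15, 0]
j=7: buf[7] = (-15)-0 = -15 → [9, 6, -1, -1, -3, -9, -15, -15]
sum = -29

-29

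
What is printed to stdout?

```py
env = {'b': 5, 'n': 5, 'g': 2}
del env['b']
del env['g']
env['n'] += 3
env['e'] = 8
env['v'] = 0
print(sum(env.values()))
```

16

del 'b' → {'n': 5, 'g': 2}
del 'g' → {'n': 5}
env['n'] = 5+3 = 8 → {'n': 8}
env['e'] = 8 → {'n': 8, 'e': 8}
env['v'] = 0 → {'n': 8, 'e': 8, 'v': 0}
sum of values = 16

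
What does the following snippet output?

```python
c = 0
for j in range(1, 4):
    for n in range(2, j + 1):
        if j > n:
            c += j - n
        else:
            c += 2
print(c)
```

j=2,n=2: not 2>2, c = 0+2 = 2
j=3,n=2: 3>2, c = 2+1 = 3
j=3,n=3: not 3>3, c = 3+2 = 5

5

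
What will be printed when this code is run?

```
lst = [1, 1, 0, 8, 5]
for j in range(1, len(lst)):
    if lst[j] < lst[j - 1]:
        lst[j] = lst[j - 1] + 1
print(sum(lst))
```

21

j=1: 1>=1, unchanged → [1, 1, 0, 8, 5]
j=2: 0<1, lst[2] = 1+1 = 2 → [1, 1, 2, 8, 5]
j=3: 8>=2, unchanged → [1, 1, 2, 8, 5]
j=4: 5<8, lst[4] = 8+1 = 9 → [1, 1, 2, 8, 9]
sum = 21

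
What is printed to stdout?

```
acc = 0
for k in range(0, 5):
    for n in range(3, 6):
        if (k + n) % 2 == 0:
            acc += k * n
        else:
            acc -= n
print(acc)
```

k=0,n=3: odd sum, acc = 0-3 = -3
k=0,n=4: even sum, acc = (-3)+0 = -3
k=0,n=5: odd sum, acc = (-3)-5 = -8
k=1,n=3: even sum, acc = (-8)+3 = -5
k=1,n=4: odd sum, acc = (-5)-4 = -9
k=1,n=5: even sum, acc = (-9)+5 = -4
k=2,n=3: odd sum, acc = (-4)-3 = -7
k=2,n=4: even sum, acc = (-7)+8 = 1
k=2,n=5: odd sum, acc = 1-5 = -4
k=3,n=3: even sum, acc = (-4)+9 = 5
k=3,n=4: odd sum, acc = 5-4 = 1
k=3,n=5: even sum, acc = 1+15 = 16
k=4,n=3: odd sum, acc = 16-3 = 13
k=4,n=4: even sum, acc = 13+16 = 29
k=4,n=5: odd sum, acc = 29-5 = 24

24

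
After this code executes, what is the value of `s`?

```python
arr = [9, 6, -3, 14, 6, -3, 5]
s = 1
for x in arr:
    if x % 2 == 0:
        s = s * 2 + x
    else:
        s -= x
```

4

x=9: not even, s = 1-9 = -8
x=6: even, s = (-8)*2+6 = -10
x=-3: not even, s = (-10)-(-3) = -7
x=14: even, s = (-7)*2+14 = 0
x=6: even, s = 0*2+6 = 6
x=-3: not even, s = 6-(-3) = 9
x=5: not even, s = 9-5 = 4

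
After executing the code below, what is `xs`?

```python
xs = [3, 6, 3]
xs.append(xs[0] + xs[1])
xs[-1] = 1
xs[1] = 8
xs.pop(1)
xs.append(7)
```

append xs[0]+xs[1] = 3+6 = 9 → [3, 6, 3, 9]
xs[-1] = 1 → [3, 6, 3, 1]
xs[1] = 8 → [3, 8, 3, 1]
pop(1) removes 8 → [3, 3, 1]
append 7 → [3, 3, 1, 7]

[3, 3, 1, 7]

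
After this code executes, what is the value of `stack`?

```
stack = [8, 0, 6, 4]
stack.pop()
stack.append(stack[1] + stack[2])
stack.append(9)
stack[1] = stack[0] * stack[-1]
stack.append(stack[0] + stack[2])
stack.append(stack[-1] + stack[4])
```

[8, 72, 6, 6, 9, 14, 23]

pop() removes 4 → [8, 0, 6]
append stack[1]+stack[2] = 0+6 = 6 → [8, 0, 6, 6]
append 9 → [8, 0, 6, 6, 9]
stack[1] = stack[0]*stack[-1] = 8*9 = 72 → [8, 72, 6, 6, 9]
append stack[0]+stack[2] = 8+6 = 14 → [8, 72, 6, 6, 9, 14]
append stack[-1]+stack[4] = 14+9 = 23 → [8, 72, 6, 6, 9, 14, 23]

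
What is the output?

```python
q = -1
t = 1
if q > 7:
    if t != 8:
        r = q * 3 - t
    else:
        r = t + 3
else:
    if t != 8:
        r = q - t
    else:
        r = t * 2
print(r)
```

q=-1, t=1
q > 7 is False; t != 8 is True
→ r = q - t = -2

-2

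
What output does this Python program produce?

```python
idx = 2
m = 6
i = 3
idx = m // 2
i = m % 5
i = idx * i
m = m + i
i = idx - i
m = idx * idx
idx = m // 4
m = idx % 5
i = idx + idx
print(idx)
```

2

idx = 6//2 = 3
i = 6%5 = 1
i = 3*1 = 3
m = 6+3 = 9
i = 3-3 = 0
m = 3*3 = 9
idx = 9//4 = 2
m = 2%5 = 2
i = 2+2 = 4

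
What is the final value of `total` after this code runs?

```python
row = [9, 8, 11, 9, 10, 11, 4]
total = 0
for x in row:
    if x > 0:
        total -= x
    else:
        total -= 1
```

-62

x=9: >0, total = 0-9 = -9
x=8: >0, total = (-9)-8 = -17
x=11: >0, total = (-17)-11 = -28
x=9: >0, total = (-28)-9 = -37
x=10: >0, total = (-37)-10 = -47
x=11: >0, total = (-47)-11 = -58
x=4: >0, total = (-58)-4 = -62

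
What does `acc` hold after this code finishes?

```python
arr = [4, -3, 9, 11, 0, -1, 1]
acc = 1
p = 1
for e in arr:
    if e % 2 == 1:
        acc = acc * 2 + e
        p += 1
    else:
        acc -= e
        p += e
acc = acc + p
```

-19

e=4: not odd, acc = 1-4 = -3; p=5
e=-3: odd, acc = (-3)*2+(-3) = -9; p=6
e=9: odd, acc = (-9)*2+9 = -9; p=7
e=11: odd, acc = (-9)*2+11 = -7; p=8
e=0: not odd, acc = (-7)-0 = -7; p=8
e=-1: odd, acc = (-7)*2+(-1) = -15; p=9
e=1: odd, acc = (-15)*2+1 = -29; p=10
acc+p = (-29)+10 = -19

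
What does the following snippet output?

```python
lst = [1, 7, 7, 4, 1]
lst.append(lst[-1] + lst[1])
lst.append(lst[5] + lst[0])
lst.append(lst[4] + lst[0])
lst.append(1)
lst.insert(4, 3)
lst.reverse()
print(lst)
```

append lst[-1]+lst[1] = 1+7 = 8 → [1, 7, 7, 4, 1, 8]
append lst[5]+lst[0] = 8+1 = 9 → [1, 7, 7, 4, 1, 8, 9]
append lst[4]+lst[0] = 1+1 = 2 → [1, 7, 7, 4, 1, 8, 9, 2]
append 1 → [1, 7, 7, 4, 1, 8, 9, 2, 1]
insert 3 at 4 → [1, 7, 7, 4, 3, 1, 8, 9, 2, 1]
reverse → [1, 2, 9, 8, 1, 3, 4, 7, 7, 1]

[1, 2, 9, 8, 1, 3, 4, 7, 7, 1]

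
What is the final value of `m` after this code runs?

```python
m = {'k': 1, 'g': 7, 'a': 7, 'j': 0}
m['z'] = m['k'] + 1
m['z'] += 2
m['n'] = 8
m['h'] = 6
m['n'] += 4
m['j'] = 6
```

m['z'] = m['k']+1 = 2 → {'k': 1, 'g': 7, 'a': 7, 'j': 0, 'z': 2}
m['z'] = 2+2 = 4 → {'k': 1, 'g': 7, 'a': 7, 'j': 0, 'z': 4}
m['n'] = 8 → {'k': 1, 'g': 7, 'a': 7, 'j': 0, 'z': 4, 'n': 8}
m['h'] = 6 → {'k': 1, 'g': 7, 'a': 7, 'j': 0, 'z': 4, 'n': 8, 'h': 6}
m['n'] = 8+4 = 12 → {'k': 1, 'g': 7, 'a': 7, 'j': 0, 'z': 4, 'n': 12, 'h': 6}
m['j'] = 6 → {'k': 1, 'g': 7, 'a': 7, 'j': 6, 'z': 4, 'n': 12, 'h': 6}

{'k': 1, 'g': 7, 'a': 7, 'j': 6, 'z': 4, 'n': 12, 'h': 6}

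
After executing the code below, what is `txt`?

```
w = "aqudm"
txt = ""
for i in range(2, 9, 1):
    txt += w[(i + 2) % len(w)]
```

'maqudma'

i=2: add w[4]='m' → 'm'
i=3: add w[0]='a' → 'ma'
i=4: add w[1]='q' → 'maq'
i=5: add w[2]='u' → 'maqu'
i=6: add w[3]='d' → 'maqud'
i=7: add w[4]='m' → 'maqudm'
i=8: add w[0]='a' → 'maqudma'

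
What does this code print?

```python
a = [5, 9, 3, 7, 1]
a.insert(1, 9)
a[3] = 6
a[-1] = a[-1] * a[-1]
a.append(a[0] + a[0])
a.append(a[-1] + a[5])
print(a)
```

insert 9 at 1 → [5, 9, 9, 3, 7, 1]
a[3] = 6 → [5, 9, 9, 6, 7, 1]
a[-1] = a[-1]*a[-1] = 1*1 = 1 → [5, 9, 9, 6, 7, 1]
append a[0]+a[0] = 5+5 = 10 → [5, 9, 9, 6, 7, 1, 10]
append a[-1]+a[5] = 10+1 = 11 → [5, 9, 9, 6, 7, 1, 10, 11]

[5, 9, 9, 6, 7, 1, 10, 11]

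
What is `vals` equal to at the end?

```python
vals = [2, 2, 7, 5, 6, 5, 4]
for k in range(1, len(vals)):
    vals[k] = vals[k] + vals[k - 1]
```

k=1: vals[1] = 2+2 = 4 → [2, 4, 7, 5, 6, 5, 4]
k=2: vals[2] = 7+4 = 11 → [2, 4, 11, 5, 6, 5, 4]
k=3: vals[3] = 5+11 = 16 → [2, 4, 11, 16, 6, 5, 4]
k=4: vals[4] = 6+16 = 22 → [2, 4, 11, 16, 22, 5, 4]
k=5: vals[5] = 5+22 = 27 → [2, 4, 11, 16, 22, 27, 4]
k=6: vals[6] = 4+27 = 31 → [2, 4, 11, 16, 22, 27, 31]

[2, 4, 11, 16, 22, 27, 31]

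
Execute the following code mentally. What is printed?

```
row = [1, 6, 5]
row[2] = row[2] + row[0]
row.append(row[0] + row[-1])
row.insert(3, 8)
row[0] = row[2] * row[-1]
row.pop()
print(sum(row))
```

62

row[2] = row[2]+row[0] = 5+1 = 6 → [1, 6, 6]
append row[0]+row[-1] = 1+6 = 7 → [1, 6, 6, 7]
insert 8 at 3 → [1, 6, 6, 8, 7]
row[0] = row[2]*row[-1] = 6*7 = 42 → [42, 6, 6, 8, 7]
pop() removes 7 → [42, 6, 6, 8]
sum = 62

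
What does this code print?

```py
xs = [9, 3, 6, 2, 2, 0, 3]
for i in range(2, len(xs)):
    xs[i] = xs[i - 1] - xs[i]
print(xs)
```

[9, 3, -3, -5, -7, -7, -10]

i=2: xs[2] = 3-6 = -3 → [9, 3, -3, 2, 2, 0, 3]
i=3: xs[3] = (-3)-2 = -5 → [9, 3, -3, -5, 2, 0, 3]
i=4: xs[4] = (-5)-2 = -7 → [9, 3, -3, -5, -7, 0, 3]
i=5: xs[5] = (-7)-0 = -7 → [9, 3, -3, -5, -7, -7, 3]
i=6: xs[6] = (-7)-3 = -10 → [9, 3, -3, -5, -7, -7, -10]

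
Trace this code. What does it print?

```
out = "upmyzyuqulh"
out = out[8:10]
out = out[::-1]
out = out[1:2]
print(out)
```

u

slice [8:10] → 'ul'
reverse → 'lu'
slice [1:2] → 'u'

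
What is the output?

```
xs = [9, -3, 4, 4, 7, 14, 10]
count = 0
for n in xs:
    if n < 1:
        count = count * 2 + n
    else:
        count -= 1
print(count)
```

n=9: not <1, count = 0-1 = -1
n=-3: <1, count = (-1)*2+(-3) = -5
n=4: not <1, count = (-5)-1 = -6
n=4: not <1, count = (-6)-1 = -7
n=7: not <1, count = (-7)-1 = -8
n=14: not <1, count = (-8)-1 = -9
n=10: not <1, count = (-9)-1 = -10

-10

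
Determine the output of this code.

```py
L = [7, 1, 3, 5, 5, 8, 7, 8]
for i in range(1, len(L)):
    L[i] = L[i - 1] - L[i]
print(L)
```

i=1: L[1] = 7-1 = 6 → [7, 6, 3, 5, 5, 8, 7, 8]
i=2: L[2] = 6-3 = 3 → [7, 6, 3, 5, 5, 8, 7, 8]
i=3: L[3] = 3-5 = -2 → [7, 6, 3, -2, 5, 8, 7, 8]
i=4: L[4] = (-2)-5 = -7 → [7, 6, 3, -2, -7, 8, 7, 8]
i=5: L[5] = (-7)-8 = -15 → [7, 6, 3, -2, -7, -15, 7, 8]
i=6: L[6] = (-15)-7 = -22 → [7, 6, 3, -2, -7, -15, -22, 8]
i=7: L[7] = (-22)-8 = -30 → [7, 6, 3, -2, -7, -15, -22, -30]

[7, 6, 3, -2, -7, -15, -22, -30]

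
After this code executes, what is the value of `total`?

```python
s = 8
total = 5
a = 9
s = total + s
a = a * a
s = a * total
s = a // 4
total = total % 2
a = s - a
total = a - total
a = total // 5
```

-62

s = 5+8 = 13
a = 9*9 = 81
s = 81*5 = 405
s = 81//4 = 20
total = 5%2 = 1
a = 20-81 = -61
total = (-61)-1 = -62
a = (-62)//5 = -13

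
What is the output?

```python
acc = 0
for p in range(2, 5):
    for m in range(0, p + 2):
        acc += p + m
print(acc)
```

p=2,m=0: acc = 0+2 = 2
p=2,m=1: acc = 2+3 = 5
p=2,m=2: acc = 5+4 = 9
p=2,m=3: acc = 9+5 = 14
p=3,m=0: acc = 14+3 = 17
p=3,m=1: acc = 17+4 = 21
p=3,m=2: acc = 21+5 = 26
p=3,m=3: acc = 26+6 = 32
p=3,m=4: acc = 32+7 = 39
p=4,m=0: acc = 39+4 = 43
p=4,m=1: acc = 43+5 = 48
p=4,m=2: acc = 48+6 = 54
p=4,m=3: acc = 54+7 = 61
p=4,m=4: acc = 61+8 = 69
p=4,m=5: acc = 69+9 = 78

78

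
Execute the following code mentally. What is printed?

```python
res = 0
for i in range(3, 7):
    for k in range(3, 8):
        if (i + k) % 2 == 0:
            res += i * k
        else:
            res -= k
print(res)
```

170

i=3,k=3: even sum, res = 0+9 = 9
i=3,k=4: odd sum, res = 9-4 = 5
i=3,k=5: even sum, res = 5+15 = 20
i=3,k=6: odd sum, res = 20-6 = 14
i=3,k=7: even sum, res = 14+21 = 35
i=4,k=3: odd sum, res = 35-3 = 32
i=4,k=4: even sum, res = 32+16 = 48
i=4,k=5: odd sum, res = 48-5 = 43
i=4,k=6: even sum, res = 43+24 = 67
i=4,k=7: odd sum, res = 67-7 = 60
i=5,k=3: even sum, res = 60+15 = 75
i=5,k=4: odd sum, res = 75-4 = 71
i=5,k=5: even sum, res = 71+25 = 96
i=5,k=6: odd sum, res = 96-6 = 90
i=5,k=7: even sum, res = 90+35 = 125
i=6,k=3: odd sum, res = 125-3 = 122
i=6,k=4: even sum, res = 122+24 = 146
i=6,k=5: odd sum, res = 146-5 = 141
i=6,k=6: even sum, res = 141+36 = 177
i=6,k=7: odd sum, res = 177-7 = 170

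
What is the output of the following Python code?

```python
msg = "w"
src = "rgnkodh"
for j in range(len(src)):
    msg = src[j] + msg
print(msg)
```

j=0: prepend 'r' → 'rw'
j=1: prepend 'g' → 'grw'
j=2: prepend 'n' → 'ngrw'
j=3: prepend 'k' → 'kngrw'
j=4: prepend 'o' → 'okngrw'
j=5: prepend 'd' → 'dokngrw'
j=6: prepend 'h' → 'hdokngrw'

hdokngrw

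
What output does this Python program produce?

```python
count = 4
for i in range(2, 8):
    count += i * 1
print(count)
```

i=2: count = 4+2*1 = 6
i=3: count = 6+3*1 = 9
i=4: count = 9+4*1 = 13
i=5: count = 13+5*1 = 18
i=6: count = 18+6*1 = 24
i=7: count = 24+7*1 = 31

31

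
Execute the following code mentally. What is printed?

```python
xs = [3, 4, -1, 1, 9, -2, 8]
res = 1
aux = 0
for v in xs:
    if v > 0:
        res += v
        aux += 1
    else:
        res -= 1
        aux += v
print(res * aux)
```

v=3: >0, res = 1+3 = 4; aux=1
v=4: >0, res = 4+4 = 8; aux=2
v=-1: not >0, res = 8-1 = 7; aux=1
v=1: >0, res = 7+1 = 8; aux=2
v=9: >0, res = 8+9 = 17; aux=3
v=-2: not >0, res = 17-1 = 16; aux=1
v=8: >0, res = 16+8 = 24; aux=2
res*aux = 24*2 = 48

48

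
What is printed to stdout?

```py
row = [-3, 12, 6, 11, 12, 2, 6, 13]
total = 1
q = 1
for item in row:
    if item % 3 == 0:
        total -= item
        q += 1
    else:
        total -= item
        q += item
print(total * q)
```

item=-3: %3==0, total = 1-(-3) = 4; q=2
item=12: %3==0, total = 4-12 = -8; q=3
item=6: %3==0, total = (-8)-6 = -14; q=4
item=11: not %3==0, total = (-14)-11 = -25; q=15
item=12: %3==0, total = (-25)-12 = -37; q=16
item=2: not %3==0, total = (-37)-2 = -39; q=18
item=6: %3==0, total = (-39)-6 = -45; q=19
item=13: not %3==0, total = (-45)-13 = -58; q=32
total*q = (-58)*32 = -1856

-1856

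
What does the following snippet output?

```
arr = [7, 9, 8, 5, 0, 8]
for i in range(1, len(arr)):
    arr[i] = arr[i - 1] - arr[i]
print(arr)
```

[7, -2, -10, -15, -15, -23]

i=1: arr[1] = 7-9 = -2 → [7, -2, 8, 5, 0, 8]
i=2: arr[2] = (-2)-8 = -10 → [7, -2, -10, 5, 0, 8]
i=3: arr[3] = (-10)-5 = -15 → [7, -2, -10, -15, 0, 8]
i=4: arr[4] = (-15)-0 = -15 → [7, -2, -10, -15, -15, 8]
i=5: arr[5] = (-15)-8 = -23 → [7, -2, -10, -15, -15, -23]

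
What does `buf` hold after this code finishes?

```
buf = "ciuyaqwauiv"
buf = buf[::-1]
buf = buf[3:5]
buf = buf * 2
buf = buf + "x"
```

'awawx'

reverse → 'viuawqayuic'
slice [3:5] → 'aw'
repeat ×2 → 'awaw'
+ 'x' → 'awawx'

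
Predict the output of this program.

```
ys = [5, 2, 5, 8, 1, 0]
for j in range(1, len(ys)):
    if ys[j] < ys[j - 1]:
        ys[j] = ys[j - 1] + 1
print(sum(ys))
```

45

j=1: 2<5, ys[1] = 5+1 = 6 → [5, 6, 5, 8, 1, 0]
j=2: 5<6, ys[2] = 6+1 = 7 → [5, 6, 7, 8, 1, 0]
j=3: 8>=7, unchanged → [5, 6, 7, 8, 1, 0]
j=4: 1<8, ys[4] = 8+1 = 9 → [5, 6, 7, 8, 9, 0]
j=5: 0<9, ys[5] = 9+1 = 10 → [5, 6, 7, 8, 9, 10]
sum = 45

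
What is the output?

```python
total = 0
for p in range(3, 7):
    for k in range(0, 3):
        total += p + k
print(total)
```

66

p=3,k=0: total = 0+3 = 3
p=3,k=1: total = 3+4 = 7
p=3,k=2: total = 7+5 = 12
p=4,k=0: total = 12+4 = 16
p=4,k=1: total = 16+5 = 21
p=4,k=2: total = 21+6 = 27
p=5,k=0: total = 27+5 = 32
p=5,k=1: total = 32+6 = 38
p=5,k=2: total = 38+7 = 45
p=6,k=0: total = 45+6 = 51
p=6,k=1: total = 51+7 = 58
p=6,k=2: total = 58+8 = 66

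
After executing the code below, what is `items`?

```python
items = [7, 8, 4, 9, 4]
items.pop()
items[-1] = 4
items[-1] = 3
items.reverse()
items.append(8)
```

[3, 4, 8, 7, 8]

pop() removes 4 → [7, 8, 4, 9]
items[-1] = 4 → [7, 8, 4, 4]
items[-1] = 3 → [7, 8, 4, 3]
reverse → [3, 4, 8, 7]
append 8 → [3, 4, 8, 7, 8]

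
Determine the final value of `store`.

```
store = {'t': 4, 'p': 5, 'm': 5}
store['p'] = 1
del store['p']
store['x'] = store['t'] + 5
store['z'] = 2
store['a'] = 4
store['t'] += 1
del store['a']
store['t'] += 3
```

{'t': 8, 'm': 5, 'x': 9, 'z': 2}

store['p'] = 1 → {'t': 4, 'p': 1, 'm': 5}
del 'p' → {'t': 4, 'm': 5}
store['x'] = store['t']+5 = 9 → {'t': 4, 'm': 5, 'x': 9}
store['z'] = 2 → {'t': 4, 'm': 5, 'x': 9, 'z': 2}
store['a'] = 4 → {'t': 4, 'm': 5, 'x': 9, 'z': 2, 'a': 4}
store['t'] = 4+1 = 5 → {'t': 5, 'm': 5, 'x': 9, 'z': 2, 'a': 4}
del 'a' → {'t': 5, 'm': 5, 'x': 9, 'z': 2}
store['t'] = 5+3 = 8 → {'t': 8, 'm': 5, 'x': 9, 'z': 2}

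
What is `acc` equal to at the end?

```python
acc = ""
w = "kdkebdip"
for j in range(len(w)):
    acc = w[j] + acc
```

'pidbekdk'

j=0: prepend 'k' → 'k'
j=1: prepend 'd' → 'dk'
j=2: prepend 'k' → 'kdk'
j=3: prepend 'e' → 'ekdk'
j=4: prepend 'b' → 'bekdk'
j=5: prepend 'd' → 'dbekdk'
j=6: prepend 'i' → 'idbekdk'
j=7: prepend 'p' → 'pidbekdk'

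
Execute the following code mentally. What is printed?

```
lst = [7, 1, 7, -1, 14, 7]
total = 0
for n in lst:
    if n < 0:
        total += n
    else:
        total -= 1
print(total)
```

n=7: not <0, total = 0-1 = -1
n=1: not <0, total = (-1)-1 = -2
n=7: not <0, total = (-2)-1 = -3
n=-1: <0, total = (-3)+(-1) = -4
n=14: not <0, total = (-4)-1 = -5
n=7: not <0, total = (-5)-1 = -6

-6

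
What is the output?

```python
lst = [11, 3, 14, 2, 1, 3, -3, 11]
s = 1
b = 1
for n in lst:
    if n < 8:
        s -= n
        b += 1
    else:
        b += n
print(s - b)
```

-47

n=11: not <8; b=12
n=3: <8, s = 1-3 = -2; b=13
n=14: not <8; b=27
n=2: <8, s = (-2)-2 = -4; b=28
n=1: <8, s = (-4)-1 = -5; b=29
n=3: <8, s = (-5)-3 = -8; b=30
n=-3: <8, s = (-8)-(-3) = -5; b=31
n=11: not <8; b=42
s-b = (-5)-42 = -47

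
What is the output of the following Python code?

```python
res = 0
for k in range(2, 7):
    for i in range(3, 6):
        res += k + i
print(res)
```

k=2,i=3: res = 0+5 = 5
k=2,i=4: res = 5+6 = 11
k=2,i=5: res = 11+7 = 18
k=3,i=3: res = 18+6 = 24
k=3,i=4: res = 24+7 = 31
k=3,i=5: res = 31+8 = 39
k=4,i=3: res = 39+7 = 46
k=4,i=4: res = 46+8 = 54
k=4,i=5: res = 54+9 = 63
k=5,i=3: res = 63+8 = 71
k=5,i=4: res = 71+9 = 80
k=5,i=5: res = 80+10 = 90
k=6,i=3: res = 90+9 = 99
k=6,i=4: res = 99+10 = 109
k=6,i=5: res = 109+11 = 120

120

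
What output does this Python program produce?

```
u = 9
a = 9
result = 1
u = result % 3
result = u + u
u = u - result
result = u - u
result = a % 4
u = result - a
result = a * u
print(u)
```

u = 1%3 = 1
result = 1+1 = 2
u = 1-2 = -1
result = (-1)-(-1) = 0
result = 9%4 = 1
u = 1-9 = -8
result = 9*(-8) = -72

-8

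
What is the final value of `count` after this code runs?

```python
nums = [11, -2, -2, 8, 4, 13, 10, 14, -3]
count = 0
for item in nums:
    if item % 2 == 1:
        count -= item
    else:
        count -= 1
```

-27

item=11: odd, count = 0-11 = -11
item=-2: not odd, count = (-11)-1 = -12
item=-2: not odd, count = (-12)-1 = -13
item=8: not odd, count = (-13)-1 = -14
item=4: not odd, count = (-14)-1 = -15
item=13: odd, count = (-15)-13 = -28
item=10: not odd, count = (-28)-1 = -29
item=14: not odd, count = (-29)-1 = -30
item=-3: odd, count = (-30)-(-3) = -27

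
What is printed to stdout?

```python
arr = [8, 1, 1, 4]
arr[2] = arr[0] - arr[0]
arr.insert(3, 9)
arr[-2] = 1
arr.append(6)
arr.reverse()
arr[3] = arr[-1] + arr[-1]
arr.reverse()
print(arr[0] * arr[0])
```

64

arr[2] = arr[0]-arr[0] = 8-8 = 0 → [8, 1, 0, 4]
insert 9 at 3 → [8, 1, 0, 9, 4]
arr[-2] = 1 → [8, 1, 0, 1, 4]
append 6 → [8, 1, 0, 1, 4, 6]
reverse → [6, 4, 1, 0, 1, 8]
arr[3] = arr[-1]+arr[-1] = 8+8 = 16 → [6, 4, 1, 16, 1, 8]
reverse → [8, 1, 16, 1, 4, 6]
arr[0]*arr[0] = 8*8 = 64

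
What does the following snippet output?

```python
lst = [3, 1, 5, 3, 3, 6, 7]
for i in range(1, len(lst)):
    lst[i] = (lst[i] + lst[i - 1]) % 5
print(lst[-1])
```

i=1: lst[1] = (1+3)%5 = 4 → [3, 4, 5, 3, 3, 6, 7]
i=2: lst[2] = (5+4)%5 = 4 → [3, 4, 4, 3, 3, 6, 7]
i=3: lst[3] = (3+4)%5 = 2 → [3, 4, 4, 2, 3, 6, 7]
i=4: lst[4] = (3+2)%5 = 0 → [3, 4, 4, 2, 0, 6, 7]
i=5: lst[5] = (6+0)%5 = 1 → [3, 4, 4, 2, 0, 1, 7]
i=6: lst[6] = (7+1)%5 = 3 → [3, 4, 4, 2, 0, 1, 3]

3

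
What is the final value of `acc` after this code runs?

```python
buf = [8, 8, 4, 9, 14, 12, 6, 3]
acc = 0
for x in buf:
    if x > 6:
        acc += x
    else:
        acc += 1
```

54

x=8: >6, acc = 0+8 = 8
x=8: >6, acc = 8+8 = 16
x=4: not >6, acc = 16+1 = 17
x=9: >6, acc = 17+9 = 26
x=14: >6, acc = 26+14 = 40
x=12: >6, acc = 40+12 = 52
x=6: not >6, acc = 52+1 = 53
x=3: not >6, acc = 53+1 = 54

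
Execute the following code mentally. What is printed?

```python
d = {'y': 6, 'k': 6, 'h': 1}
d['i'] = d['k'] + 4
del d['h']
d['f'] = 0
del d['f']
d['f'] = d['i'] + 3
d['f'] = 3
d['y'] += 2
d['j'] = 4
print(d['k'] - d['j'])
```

d['i'] = d['k']+4 = 10 → {'y': 6, 'k': 6, 'h': 1, 'i': 10}
del 'h' → {'y': 6, 'k': 6, 'i': 10}
d['f'] = 0 → {'y': 6, 'k': 6, 'i': 10, 'f': 0}
del 'f' → {'y': 6, 'k': 6, 'i': 10}
d['f'] = d['i']+3 = 13 → {'y': 6, 'k': 6, 'i': 10, 'f': 13}
d['f'] = 3 → {'y': 6, 'k': 6, 'i': 10, 'f': 3}
d['y'] = 6+2 = 8 → {'y': 8, 'k': 6, 'i': 10, 'f': 3}
d['j'] = 4 → {'y': 8, 'k': 6, 'i': 10, 'f': 3, 'j': 4}
d['k']-d['j'] = 6-4 = 2

2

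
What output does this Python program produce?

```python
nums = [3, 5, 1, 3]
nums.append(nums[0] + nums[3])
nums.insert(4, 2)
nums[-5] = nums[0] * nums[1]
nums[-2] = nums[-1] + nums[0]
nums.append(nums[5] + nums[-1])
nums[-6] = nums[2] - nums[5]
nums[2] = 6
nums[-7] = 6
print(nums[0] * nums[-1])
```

72

append nums[0]+nums[3] = 3+3 = 6 → [3, 5, 1, 3, 6]
insert 2 at 4 → [3, 5, 1, 3, 2, 6]
nums[-5] = nums[0]*nums[1] = 3*5 = 15 → [3, 15, 1, 3, 2, 6]
nums[-2] = nums[-1]+nums[0] = 6+3 = 9 → [3, 15, 1, 3, 9, 6]
append nums[5]+nums[-1] = 6+6 = 12 → [3, 15, 1, 3, 9, 6, 12]
nums[-6] = nums[2]-nums[5] = 1-6 = -5 → [3, -5, 1, 3, 9, 6, 12]
nums[2] = 6 → [3, -5, 6, 3, 9, 6, 12]
nums[-7] = 6 → [6, -5, 6, 3, 9, 6, 12]
nums[0]*nums[-1] = 6*12 = 72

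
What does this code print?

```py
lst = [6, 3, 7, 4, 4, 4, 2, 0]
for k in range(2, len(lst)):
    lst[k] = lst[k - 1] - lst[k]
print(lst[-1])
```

-18

k=2: lst[2] = 3-7 = -4 → [6, 3, -4, 4, 4, 4, 2, 0]
k=3: lst[3] = (-4)-4 = -8 → [6, 3, -4, -8, 4, 4, 2, 0]
k=4: lst[4] = (-8)-4 = -12 → [6, 3, -4, -8, -12, 4, 2, 0]
k=5: lst[5] = (-12)-4 = -16 → [6, 3, -4, -8, -12, -16, 2, 0]
k=6: lst[6] = (-16)-2 = -18 → [6, 3, -4, -8, -12, -16, -18, 0]
k=7: lst[7] = (-18)-0 = -18 → [6, 3, -4, -8, -12, -16, -18, -18]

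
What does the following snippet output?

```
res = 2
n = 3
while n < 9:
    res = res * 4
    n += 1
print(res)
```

8192

n=3: res = 2*4 = 8
n=4: res = 8*4 = 32
n=5: res = 32*4 = 128
n=6: res = 128*4 = 512
n=7: res = 512*4 = 2048
n=8: res = 2048*4 = 8192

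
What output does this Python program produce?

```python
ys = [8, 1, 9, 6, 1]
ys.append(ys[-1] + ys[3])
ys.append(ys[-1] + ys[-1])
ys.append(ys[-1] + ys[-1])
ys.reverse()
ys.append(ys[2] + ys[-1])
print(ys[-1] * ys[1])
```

append ys[-1]+ys[3] = 1+6 = 7 → [8, 1, 9, 6, 1, 7]
append ys[-1]+ys[-1] = 7+7 = 14 → [8, 1, 9, 6, 1, 7, 14]
append ys[-1]+ys[-1] = 14+14 = 28 → [8, 1, 9, 6, 1, 7, 14, 28]
reverse → [28, 14, 7, 1, 6, 9, 1, 8]
append ys[2]+ys[-1] = 7+8 = 15 → [28, 14, 7, 1, 6, 9, 1, 8, 15]
ys[-1]*ys[1] = 15*14 = 210

210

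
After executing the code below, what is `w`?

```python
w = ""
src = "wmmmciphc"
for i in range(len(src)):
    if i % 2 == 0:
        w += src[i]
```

i=0: add 'w' → 'w'
i=1: skip
i=2: add 'm' → 'wm'
i=3: skip
i=4: add 'c' → 'wmc'
i=5: skip
i=6: add 'p' → 'wmcp'
i=7: skip
i=8: add 'c' → 'wmcpc'

'wmcpc'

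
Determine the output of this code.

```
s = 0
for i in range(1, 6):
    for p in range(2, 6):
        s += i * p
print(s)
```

i=1,p=2: s = 0+2 = 2
i=1,p=3: s = 2+3 = 5
i=1,p=4: s = 5+4 = 9
i=1,p=5: s = 9+5 = 14
i=2,p=2: s = 14+4 = 18
i=2,p=3: s = 18+6 = 24
i=2,p=4: s = 24+8 = 32
i=2,p=5: s = 32+10 = 42
i=3,p=2: s = 42+6 = 48
i=3,p=3: s = 48+9 = 57
i=3,p=4: s = 57+12 = 69
i=3,p=5: s = 69+15 = 84
i=4,p=2: s = 84+8 = 92
i=4,p=3: s = 92+12 = 104
i=4,p=4: s = 104+16 = 120
i=4,p=5: s = 120+20 = 140
i=5,p=2: s = 140+10 = 150
i=5,p=3: s = 150+15 = 165
i=5,p=4: s = 165+20 = 185
i=5,p=5: s = 185+25 = 210

210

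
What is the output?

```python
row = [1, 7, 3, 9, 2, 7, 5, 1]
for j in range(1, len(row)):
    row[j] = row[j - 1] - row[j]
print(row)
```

j=1: row[1] = 1-7 = -6 → [1, -6, 3, 9, 2, 7, 5, 1]
j=2: row[2] = (-6)-3 = -9 → [1, -6, -9, 9, 2, 7, 5, 1]
j=3: row[3] = (-9)-9 = -18 → [1, -6, -9, -18, 2, 7, 5, 1]
j=4: row[4] = (-18)-2 = -20 → [1, -6, -9, -18, -20, 7, 5, 1]
j=5: row[5] = (-20)-7 = -27 → [1, -6, -9, -18, -20, -27, 5, 1]
j=6: row[6] = (-27)-5 = -32 → [1, -6, -9, -18, -20, -27, -32, 1]
j=7: row[7] = (-32)-1 = -33 → [1, -6, -9, -18, -20, -27, -32, -33]

[1, -6, -9, -18, -20, -27, -32, -33]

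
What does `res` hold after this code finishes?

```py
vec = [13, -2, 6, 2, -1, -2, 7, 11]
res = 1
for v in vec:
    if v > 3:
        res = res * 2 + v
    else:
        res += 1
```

v=13: >3, res = 1*2+13 = 15
v=-2: not >3, res = 15+1 = 16
v=6: >3, res = 16*2+6 = 38
v=2: not >3, res = 38+1 = 39
v=-1: not >3, res = 39+1 = 40
v=-2: not >3, res = 40+1 = 41
v=7: >3, res = 41*2+7 = 89
v=11: >3, res = 89*2+11 = 189

189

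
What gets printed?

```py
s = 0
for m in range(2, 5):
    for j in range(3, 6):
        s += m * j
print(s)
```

m=2,j=3: s = 0+6 = 6
m=2,j=4: s = 6+8 = 14
m=2,j=5: s = 14+10 = 24
m=3,j=3: s = 24+9 = 33
m=3,j=4: s = 33+12 = 45
m=3,j=5: s = 45+15 = 60
m=4,j=3: s = 60+12 = 72
m=4,j=4: s = 72+16 = 88
m=4,j=5: s = 88+20 = 108

108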